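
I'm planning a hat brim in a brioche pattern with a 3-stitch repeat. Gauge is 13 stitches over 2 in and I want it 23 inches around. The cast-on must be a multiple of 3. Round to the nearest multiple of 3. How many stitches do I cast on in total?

13 / 2 = 6.5 sts per inch.
23 × 6.5 = 149.50 sts.
Nearest multiple of 3: 150.

Cast on 150 stitches.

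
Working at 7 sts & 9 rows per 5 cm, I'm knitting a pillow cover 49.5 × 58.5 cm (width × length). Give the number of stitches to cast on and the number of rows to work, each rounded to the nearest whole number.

Stitch gauge = 7/5 = 1.4 sts/cm; 49.5 × 1.4 = 69.30 → 69 sts.
Row gauge = 9/5 = 1.8 rows/cm; 58.5 × 1.8 = 105.30 → 105 rows.

Cast on 69 stitches and work 105 rows.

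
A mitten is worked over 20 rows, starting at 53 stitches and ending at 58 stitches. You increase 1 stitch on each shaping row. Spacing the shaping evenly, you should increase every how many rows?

Increase every 4th row.

Stitches to add: |58 − 53| = 5.
Shaping rows needed: 5 / 1 = 5.
20 rows / 5 = every 4 rows.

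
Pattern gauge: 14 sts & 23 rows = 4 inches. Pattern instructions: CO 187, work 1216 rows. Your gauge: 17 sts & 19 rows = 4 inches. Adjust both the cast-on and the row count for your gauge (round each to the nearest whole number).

Stitches: 187 × 17/14 = 227.07 → 227.
Rows: 1216 × 19/23 = 1004.52 → 1005.

Cast on 227 stitches; work 1005 rows.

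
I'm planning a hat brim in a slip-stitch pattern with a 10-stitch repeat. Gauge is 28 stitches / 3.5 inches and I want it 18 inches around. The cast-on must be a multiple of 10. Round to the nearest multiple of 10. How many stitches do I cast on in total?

28 / 3.5 = 8 sts per inch.
18 × 8 = 144.00 sts.
Nearest multiple of 10: 140.

140 stitches.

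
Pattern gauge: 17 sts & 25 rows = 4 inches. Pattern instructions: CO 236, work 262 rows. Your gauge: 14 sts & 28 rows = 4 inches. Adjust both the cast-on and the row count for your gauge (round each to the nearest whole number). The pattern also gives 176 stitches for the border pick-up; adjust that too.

Cast on 194 stitches; work 293 rows; border pick-up 145 stitches.

Stitches: 236 × 14/17 = 194.35 → 194.
Rows: 262 × 28/25 = 293.44 → 293.
border pick-up: 176 × 14/17 = 144.94 → 145.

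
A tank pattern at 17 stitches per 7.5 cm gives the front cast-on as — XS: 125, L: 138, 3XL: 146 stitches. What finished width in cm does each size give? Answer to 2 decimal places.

17/7.5 = 2.267 sts per cm.
XS: 125 / 2.267 = 55.147 → 55.15 cm.
L: 138 / 2.267 = 60.882 → 60.88 cm.
3XL: 146 / 2.267 = 64.412 → 64.41 cm.

XS 55.15 cm; L 60.88 cm; 3XL 64.41 cm.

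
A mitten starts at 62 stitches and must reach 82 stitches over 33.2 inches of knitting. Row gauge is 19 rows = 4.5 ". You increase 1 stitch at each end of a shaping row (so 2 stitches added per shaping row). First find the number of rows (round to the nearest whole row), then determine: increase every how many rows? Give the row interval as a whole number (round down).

Rows = 33.2 × 4.222 = 140.2 → 140 rows.
Stitches to add: 20 → 10 shaping rows (at 2 st each).
140 / 10 = 14.00 → every 14 rows.

Increase every 14th row.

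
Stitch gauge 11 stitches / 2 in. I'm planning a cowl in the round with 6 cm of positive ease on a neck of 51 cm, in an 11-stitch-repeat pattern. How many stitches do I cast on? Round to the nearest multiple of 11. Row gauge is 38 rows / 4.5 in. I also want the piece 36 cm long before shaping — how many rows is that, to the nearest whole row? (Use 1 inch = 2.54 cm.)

Finished = 51 + 6 = 57 cm.
57 cm × 1/2.54 = 22.44 inches.
11/2 = 5.5 sts per in; 22.44 × 5.5 = 123.43 sts.
Nearest multiple of 11 → 121.
36 cm = 14.17 inches; × 8.444 = 119.69 → 120 rows.

Cast on 121 stitches; work 120 rows.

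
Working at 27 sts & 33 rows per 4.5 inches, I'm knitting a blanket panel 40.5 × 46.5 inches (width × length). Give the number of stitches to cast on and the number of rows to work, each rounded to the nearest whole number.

Stitch gauge = 27/4.5 = 6 sts/in; 40.5 × 6 = 243.00 → 243 sts.
Row gauge = 33/4.5 = 7.333 rows/in; 46.5 × 7.333 = 341.00 → 341 rows.

Cast on 243 stitches and work 341 rows.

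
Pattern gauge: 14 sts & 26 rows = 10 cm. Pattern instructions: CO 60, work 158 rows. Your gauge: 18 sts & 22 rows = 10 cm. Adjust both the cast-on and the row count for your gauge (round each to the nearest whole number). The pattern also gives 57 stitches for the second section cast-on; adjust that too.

Cast on 77 stitches; work 134 rows; second section cast-on 73 stitches.

Stitches: 60 × 18/14 = 77.14 → 77.
Rows: 158 × 22/26 = 133.69 → 134.
second section cast-on: 57 × 18/14 = 73.29 → 73.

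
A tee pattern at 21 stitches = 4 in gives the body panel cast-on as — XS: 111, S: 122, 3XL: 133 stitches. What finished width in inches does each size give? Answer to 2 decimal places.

21/4 = 5.25 sts per in.
XS: 111 / 5.25 = 21.143 → 21.14 in.
S: 122 / 5.25 = 23.238 → 23.24 in.
3XL: 133 / 5.25 = 25.333 → 25.33 in.

XS 21.14 inches; S 23.24 inches; 3XL 25.33 inches.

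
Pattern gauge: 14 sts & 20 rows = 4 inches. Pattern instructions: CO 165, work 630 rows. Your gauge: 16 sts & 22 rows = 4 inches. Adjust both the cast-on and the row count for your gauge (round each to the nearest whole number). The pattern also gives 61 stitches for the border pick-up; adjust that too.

Cast on 189 stitches; work 693 rows; border pick-up 70 stitches.

Stitches: 165 × 16/14 = 188.57 → 189.
Rows: 630 × 22/20 = 693.00 → 693.
border pick-up: 61 × 16/14 = 69.71 → 70.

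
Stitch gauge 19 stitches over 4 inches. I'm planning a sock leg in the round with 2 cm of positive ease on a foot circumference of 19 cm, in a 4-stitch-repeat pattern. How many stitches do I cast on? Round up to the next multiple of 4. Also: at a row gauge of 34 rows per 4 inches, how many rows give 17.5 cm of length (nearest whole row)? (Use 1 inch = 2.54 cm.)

Finished = 19 + 2 = 21 cm.
21 cm × 1/2.54 = 8.27 inches.
19/4 = 4.75 sts per in; 8.27 × 4.75 = 39.27 sts.
Next multiple of 4 → 40.
17.5 cm = 6.89 inches; × 8.5 = 58.56 → 59 rows.

Cast on 40 stitches; work 59 rows.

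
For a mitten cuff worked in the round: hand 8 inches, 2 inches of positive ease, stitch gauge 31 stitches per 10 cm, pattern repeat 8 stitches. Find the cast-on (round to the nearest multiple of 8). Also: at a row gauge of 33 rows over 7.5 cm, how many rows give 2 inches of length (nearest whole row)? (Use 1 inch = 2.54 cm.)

Cast on 80 stitches; work 22 rows.

Finished = 8 + 2 = 10 inches.
10 inches × 2.54 = 25.40 cm.
31/10 = 3.1 sts per cm; 25.40 × 3.1 = 78.74 sts.
Nearest multiple of 8 → 80.
2 inches = 5.08 cm; × 4.4 = 22.35 → 22 rows.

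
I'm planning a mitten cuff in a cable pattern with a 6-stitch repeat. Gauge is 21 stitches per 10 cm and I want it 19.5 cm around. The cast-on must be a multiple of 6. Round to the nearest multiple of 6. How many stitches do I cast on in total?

Cast on 42 stitches.

21 / 10 = 2.1 sts per cm.
19.5 × 2.1 = 40.95 sts.
Nearest multiple of 6: 42.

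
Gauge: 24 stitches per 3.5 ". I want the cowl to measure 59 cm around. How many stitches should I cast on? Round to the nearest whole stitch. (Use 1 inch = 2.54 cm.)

Cast on 159 stitches.

59 cm = 23.23 in.
24 stitches / 3.5 in = 6.857 stitches per inch.
23.23 × 6.857 = 159.28 stitches.
Round to nearest → 159.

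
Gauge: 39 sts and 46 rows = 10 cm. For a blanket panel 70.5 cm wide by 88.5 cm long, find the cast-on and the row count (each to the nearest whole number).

Stitch gauge = 39/10 = 3.9 sts/cm; 70.5 × 3.9 = 274.95 → 275 sts.
Row gauge = 46/10 = 4.6 rows/cm; 88.5 × 4.6 = 407.10 → 407 rows.

Cast on 275 stitches and work 407 rows.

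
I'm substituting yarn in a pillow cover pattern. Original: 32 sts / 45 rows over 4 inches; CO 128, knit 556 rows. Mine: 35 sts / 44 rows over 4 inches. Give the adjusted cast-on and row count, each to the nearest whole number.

Cast on 140 stitches; work 544 rows.

Stitches: 128 × 35/32 = 140.00 → 140.
Rows: 556 × 44/45 = 543.64 → 544.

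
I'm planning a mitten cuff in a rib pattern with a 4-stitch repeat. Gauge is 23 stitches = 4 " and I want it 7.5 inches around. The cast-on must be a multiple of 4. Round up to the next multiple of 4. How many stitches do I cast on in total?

23 / 4 = 5.75 sts per inch.
7.5 × 5.75 = 43.12 sts.
Next multiple of 4: 44.

CO 44 sts.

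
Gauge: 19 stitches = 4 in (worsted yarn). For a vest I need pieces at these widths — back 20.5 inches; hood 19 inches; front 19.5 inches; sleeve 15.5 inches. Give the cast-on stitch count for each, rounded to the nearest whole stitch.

back 97; hood 90; front 93; sleeve 74.

Rate = 19/4 = 4.75 sts per in.
back: 20.5 × 4.75 = 97.38 → 97.
hood: 19 × 4.75 = 90.25 → 90.
front: 19.5 × 4.75 = 92.62 → 93.
sleeve: 15.5 × 4.75 = 73.62 → 74.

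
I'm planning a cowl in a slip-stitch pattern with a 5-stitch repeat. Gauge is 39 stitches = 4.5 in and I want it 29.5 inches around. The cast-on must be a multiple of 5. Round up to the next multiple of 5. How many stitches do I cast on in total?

CO 260 sts.

39 / 4.5 = 8.667 sts per inch.
29.5 × 8.667 = 255.67 sts.
Next multiple of 5: 260.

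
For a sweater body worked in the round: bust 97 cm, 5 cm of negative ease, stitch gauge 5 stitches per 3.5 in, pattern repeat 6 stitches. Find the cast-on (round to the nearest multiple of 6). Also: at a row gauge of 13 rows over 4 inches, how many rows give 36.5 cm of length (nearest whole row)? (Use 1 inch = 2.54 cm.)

Cast on 54 stitches; work 47 rows.

Finished = 97 − 5 = 92 cm.
92 cm × 1/2.54 = 36.22 inches.
5/3.5 = 1.429 sts per in; 36.22 × 1.429 = 51.74 sts.
Nearest multiple of 6 → 54.
36.5 cm = 14.37 inches; × 3.25 = 46.70 → 47 rows.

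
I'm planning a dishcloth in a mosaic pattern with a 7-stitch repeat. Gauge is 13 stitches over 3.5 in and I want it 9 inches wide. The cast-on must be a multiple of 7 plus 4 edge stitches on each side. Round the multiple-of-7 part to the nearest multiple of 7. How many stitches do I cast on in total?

36 stitches.

13 / 3.5 = 3.714 sts per inch.
9 × 3.714 = 33.43 sts.
Less 8 edge sts → 25.43 for the repeat.
Nearest multiple of 7: 28.
Add back 8 edge sts → 36.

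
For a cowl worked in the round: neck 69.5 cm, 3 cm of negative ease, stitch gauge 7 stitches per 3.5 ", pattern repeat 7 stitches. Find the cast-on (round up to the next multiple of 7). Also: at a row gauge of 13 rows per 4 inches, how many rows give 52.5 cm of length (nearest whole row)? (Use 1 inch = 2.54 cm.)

Cast on 56 stitches; work 67 rows.

Finished = 69.5 − 3 = 66.5 cm.
66.5 cm × 1/2.54 = 26.18 inches.
7/3.5 = 2 sts per in; 26.18 × 2 = 52.36 sts.
Next multiple of 7 → 56.
52.5 cm = 20.67 inches; × 3.25 = 67.18 → 67 rows.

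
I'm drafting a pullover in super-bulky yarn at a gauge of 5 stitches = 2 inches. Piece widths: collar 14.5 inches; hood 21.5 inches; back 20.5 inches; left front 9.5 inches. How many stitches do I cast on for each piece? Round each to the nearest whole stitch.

Rate = 5/2 = 2.5 sts per in.
collar: 14.5 × 2.5 = 36.25 → 36.
hood: 21.5 × 2.5 = 53.75 → 54.
back: 20.5 × 2.5 = 51.25 → 51.
left front: 9.5 × 2.5 = 23.75 → 24.

collar 36; hood 54; back 51; left front 24.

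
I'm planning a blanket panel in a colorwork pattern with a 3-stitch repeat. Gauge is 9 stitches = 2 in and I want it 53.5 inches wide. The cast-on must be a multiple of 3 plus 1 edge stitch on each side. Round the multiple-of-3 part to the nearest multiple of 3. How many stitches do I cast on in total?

Cast on 242 stitches.

9 / 2 = 4.5 sts per inch.
53.5 × 4.5 = 240.75 sts.
Less 2 edge sts → 238.75 for the repeat.
Nearest multiple of 3: 240.
Add back 2 edge sts → 242.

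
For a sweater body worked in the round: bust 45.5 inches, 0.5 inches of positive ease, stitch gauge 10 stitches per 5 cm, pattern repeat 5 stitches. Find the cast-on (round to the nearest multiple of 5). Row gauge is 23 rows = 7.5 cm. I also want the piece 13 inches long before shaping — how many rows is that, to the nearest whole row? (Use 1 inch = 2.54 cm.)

Finished = 45.5 + 0.5 = 46 inches.
46 inches × 2.54 = 116.84 cm.
10/5 = 2 sts per cm; 116.84 × 2 = 233.68 sts.
Nearest multiple of 5 → 235.
13 inches = 33.02 cm; × 3.067 = 101.26 → 101 rows.

Cast on 235 stitches; work 101 rows.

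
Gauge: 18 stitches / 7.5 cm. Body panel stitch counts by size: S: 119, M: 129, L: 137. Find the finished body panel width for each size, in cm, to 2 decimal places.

18/7.5 = 2.4 sts per cm.
S: 119 / 2.4 = 49.583 → 49.58 cm.
M: 129 / 2.4 = 53.750 → 53.75 cm.
L: 137 / 2.4 = 57.083 → 57.08 cm.

S 49.58 cm; M 53.75 cm; L 57.08 cm.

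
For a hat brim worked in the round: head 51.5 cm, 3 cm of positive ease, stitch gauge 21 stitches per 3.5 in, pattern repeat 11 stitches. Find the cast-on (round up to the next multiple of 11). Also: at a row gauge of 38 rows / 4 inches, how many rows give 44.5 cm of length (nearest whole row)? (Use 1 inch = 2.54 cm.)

Finished = 51.5 + 3 = 54.5 cm.
54.5 cm × 1/2.54 = 21.46 inches.
21/3.5 = 6 sts per in; 21.46 × 6 = 128.74 sts.
Next multiple of 11 → 132.
44.5 cm = 17.52 inches; × 9.5 = 166.44 → 166 rows.

Cast on 132 stitches; work 166 rows.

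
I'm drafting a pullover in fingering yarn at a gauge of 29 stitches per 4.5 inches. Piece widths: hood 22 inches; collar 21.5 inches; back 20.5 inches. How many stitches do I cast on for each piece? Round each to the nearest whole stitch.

hood 142; collar 139; back 132.

Rate = 29/4.5 = 6.444 sts per in.
hood: 22 × 6.444 = 141.78 → 142.
collar: 21.5 × 6.444 = 138.56 → 139.
back: 20.5 × 6.444 = 132.11 → 132.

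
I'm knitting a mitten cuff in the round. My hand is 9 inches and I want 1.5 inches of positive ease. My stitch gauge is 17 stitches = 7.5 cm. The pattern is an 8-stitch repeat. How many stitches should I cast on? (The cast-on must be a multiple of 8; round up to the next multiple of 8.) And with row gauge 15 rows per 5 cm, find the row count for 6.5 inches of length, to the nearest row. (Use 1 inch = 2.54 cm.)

Cast on 64 stitches; work 50 rows.

Finished = 9 + 1.5 = 10.5 inches.
10.5 inches × 2.54 = 26.67 cm.
17/7.5 = 2.267 sts per cm; 26.67 × 2.267 = 60.45 sts.
Next multiple of 8 → 64.
6.5 inches = 16.51 cm; × 3 = 49.53 → 50 rows.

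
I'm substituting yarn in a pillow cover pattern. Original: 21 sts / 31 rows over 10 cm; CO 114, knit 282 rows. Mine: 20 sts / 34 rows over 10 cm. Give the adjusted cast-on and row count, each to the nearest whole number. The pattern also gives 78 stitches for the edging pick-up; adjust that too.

Cast on 109 stitches; work 309 rows; edging pick-up 74 stitches.

Stitches: 114 × 20/21 = 108.57 → 109.
Rows: 282 × 34/31 = 309.29 → 309.
edging pick-up: 78 × 20/21 = 74.29 → 74.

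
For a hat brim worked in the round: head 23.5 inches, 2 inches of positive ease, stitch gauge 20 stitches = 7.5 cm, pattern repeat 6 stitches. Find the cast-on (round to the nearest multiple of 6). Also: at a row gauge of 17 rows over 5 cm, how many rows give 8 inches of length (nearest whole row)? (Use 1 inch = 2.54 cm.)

Cast on 174 stitches; work 69 rows.

Finished = 23.5 + 2 = 25.5 inches.
25.5 inches × 2.54 = 64.77 cm.
20/7.5 = 2.667 sts per cm; 64.77 × 2.667 = 172.72 sts.
Nearest multiple of 6 → 174.
8 inches = 20.32 cm; × 3.4 = 69.09 → 69 rows.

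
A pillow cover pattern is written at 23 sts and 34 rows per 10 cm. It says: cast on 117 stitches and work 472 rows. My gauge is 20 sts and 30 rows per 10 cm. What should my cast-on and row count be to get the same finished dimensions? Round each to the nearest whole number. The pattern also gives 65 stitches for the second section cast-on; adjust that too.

Cast on 102 stitches; work 416 rows; second section cast-on 57 stitches.

Stitches: 117 × 20/23 = 101.74 → 102.
Rows: 472 × 30/34 = 416.47 → 416.
second section cast-on: 65 × 20/23 = 56.52 → 57.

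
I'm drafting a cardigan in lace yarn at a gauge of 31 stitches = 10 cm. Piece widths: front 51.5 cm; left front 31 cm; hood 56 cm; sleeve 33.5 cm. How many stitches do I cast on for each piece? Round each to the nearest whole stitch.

Rate = 31/10 = 3.1 sts per cm.
front: 51.5 × 3.1 = 159.65 → 160.
left front: 31 × 3.1 = 96.10 → 96.
hood: 56 × 3.1 = 173.60 → 174.
sleeve: 33.5 × 3.1 = 103.85 → 104.

front 160; left front 96; hood 174; sleeve 104.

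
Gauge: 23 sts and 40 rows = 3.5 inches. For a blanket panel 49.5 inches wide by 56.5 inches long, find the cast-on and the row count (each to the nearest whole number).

Cast on 325 stitches and work 646 rows.

Stitch gauge = 23/3.5 = 6.571 sts/in; 49.5 × 6.571 = 325.29 → 325 sts.
Row gauge = 40/3.5 = 11.429 rows/in; 56.5 × 11.429 = 645.71 → 646 rows.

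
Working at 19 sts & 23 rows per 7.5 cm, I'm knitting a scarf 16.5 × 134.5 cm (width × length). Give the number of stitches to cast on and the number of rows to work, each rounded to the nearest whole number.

Stitch gauge = 19/7.5 = 2.533 sts/cm; 16.5 × 2.533 = 41.80 → 42 sts.
Row gauge = 23/7.5 = 3.067 rows/cm; 134.5 × 3.067 = 412.47 → 412 rows.

Cast on 42 stitches and work 412 rows.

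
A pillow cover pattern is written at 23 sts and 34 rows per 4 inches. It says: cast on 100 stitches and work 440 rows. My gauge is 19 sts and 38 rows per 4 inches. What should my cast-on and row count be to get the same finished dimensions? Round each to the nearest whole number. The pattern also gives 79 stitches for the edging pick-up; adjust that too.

Stitches: 100 × 19/23 = 82.61 → 83.
Rows: 440 × 38/34 = 491.76 → 492.
edging pick-up: 79 × 19/23 = 65.26 → 65.

Cast on 83 stitches; work 492 rows; edging pick-up 65 stitches.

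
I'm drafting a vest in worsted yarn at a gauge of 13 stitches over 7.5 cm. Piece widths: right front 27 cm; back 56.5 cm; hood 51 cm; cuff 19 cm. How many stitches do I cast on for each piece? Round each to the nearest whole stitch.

right front 47; back 98; hood 88; cuff 33.

Rate = 13/7.5 = 1.733 sts per cm.
right front: 27 × 1.733 = 46.80 → 47.
back: 56.5 × 1.733 = 97.93 → 98.
hood: 51 × 1.733 = 88.40 → 88.
cuff: 19 × 1.733 = 32.93 → 33.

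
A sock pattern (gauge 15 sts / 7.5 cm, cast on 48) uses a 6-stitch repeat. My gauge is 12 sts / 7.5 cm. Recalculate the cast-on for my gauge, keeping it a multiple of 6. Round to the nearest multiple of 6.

Cast on 36 stitches.

48 × 12 / 15 = 38.40.
Nearest multiple of 6: 36.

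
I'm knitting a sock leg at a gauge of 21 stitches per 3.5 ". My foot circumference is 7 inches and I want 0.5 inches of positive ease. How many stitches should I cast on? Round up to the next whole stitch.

CO 45 sts.

Finished = 7 + 0.5 = 7.5 in.
21 / 3.5 = 6 sts per inch.
7.50 × 6 = 45.00 sts.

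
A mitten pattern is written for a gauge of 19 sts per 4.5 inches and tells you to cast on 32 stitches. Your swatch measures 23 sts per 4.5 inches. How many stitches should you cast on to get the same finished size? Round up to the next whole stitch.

39 stitches.

Scale factor = 23 / 19 = 1.211.
32 × 23 / 19 = 38.74 sts.
→ 39 sts.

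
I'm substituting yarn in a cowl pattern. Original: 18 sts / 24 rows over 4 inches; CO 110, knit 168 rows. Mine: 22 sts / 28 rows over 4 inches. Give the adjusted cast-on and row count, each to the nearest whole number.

Cast on 134 stitches; work 196 rows.

Stitches: 110 × 22/18 = 134.44 → 134.
Rows: 168 × 28/24 = 196.00 → 196.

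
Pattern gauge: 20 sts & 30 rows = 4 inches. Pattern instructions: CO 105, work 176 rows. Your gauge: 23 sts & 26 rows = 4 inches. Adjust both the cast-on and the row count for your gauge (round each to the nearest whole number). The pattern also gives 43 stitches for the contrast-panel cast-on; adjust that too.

Cast on 121 stitches; work 153 rows; contrast-panel cast-on 49 stitches.

Stitches: 105 × 23/20 = 120.75 → 121.
Rows: 176 × 26/30 = 152.53 → 153.
contrast-panel cast-on: 43 × 23/20 = 49.45 → 49.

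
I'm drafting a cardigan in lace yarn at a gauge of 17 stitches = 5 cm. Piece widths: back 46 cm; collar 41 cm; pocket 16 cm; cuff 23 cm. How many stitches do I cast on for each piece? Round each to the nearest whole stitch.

Rate = 17/5 = 3.4 sts per cm.
back: 46 × 3.4 = 156.40 → 156.
collar: 41 × 3.4 = 139.40 → 139.
pocket: 16 × 3.4 = 54.40 → 54.
cuff: 23 × 3.4 = 78.20 → 78.

back 156; collar 139; pocket 54; cuff 78.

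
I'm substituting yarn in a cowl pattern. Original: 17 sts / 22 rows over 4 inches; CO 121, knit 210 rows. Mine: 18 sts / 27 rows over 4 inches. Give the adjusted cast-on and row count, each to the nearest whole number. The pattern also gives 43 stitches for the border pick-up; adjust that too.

Cast on 128 stitches; work 258 rows; border pick-up 46 stitches.

Stitches: 121 × 18/17 = 128.12 → 128.
Rows: 210 × 27/22 = 257.73 → 258.
border pick-up: 43 × 18/17 = 45.53 → 46.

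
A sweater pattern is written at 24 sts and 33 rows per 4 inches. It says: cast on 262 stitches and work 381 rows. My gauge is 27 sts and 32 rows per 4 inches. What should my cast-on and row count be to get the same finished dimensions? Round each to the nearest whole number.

Cast on 295 stitches; work 369 rows.

Stitches: 262 × 27/24 = 294.75 → 295.
Rows: 381 × 32/33 = 369.45 → 369.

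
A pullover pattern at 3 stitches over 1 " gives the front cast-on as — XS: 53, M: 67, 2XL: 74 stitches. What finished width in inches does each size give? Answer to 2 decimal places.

3/1 = 3 sts per in.
XS: 53 / 3 = 17.667 → 17.67 in.
M: 67 / 3 = 22.333 → 22.33 in.
2XL: 74 / 3 = 24.667 → 24.67 in.

XS 17.67 inches; M 22.33 inches; 2XL 24.67 inches.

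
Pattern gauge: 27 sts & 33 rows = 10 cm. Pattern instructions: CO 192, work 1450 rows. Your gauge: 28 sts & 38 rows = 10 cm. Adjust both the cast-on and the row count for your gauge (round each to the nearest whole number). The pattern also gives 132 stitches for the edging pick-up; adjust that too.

Cast on 199 stitches; work 1670 rows; edging pick-up 137 stitches.

Stitches: 192 × 28/27 = 199.11 → 199.
Rows: 1450 × 38/33 = 1669.70 → 1670.
edging pick-up: 132 × 28/27 = 136.89 → 137.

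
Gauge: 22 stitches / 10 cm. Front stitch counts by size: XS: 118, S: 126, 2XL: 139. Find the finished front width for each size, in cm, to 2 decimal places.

XS 53.64 cm; S 57.27 cm; 2XL 63.18 cm.

22/10 = 2.2 sts per cm.
XS: 118 / 2.2 = 53.636 → 53.64 cm.
S: 126 / 2.2 = 57.273 → 57.27 cm.
2XL: 139 / 2.2 = 63.182 → 63.18 cm.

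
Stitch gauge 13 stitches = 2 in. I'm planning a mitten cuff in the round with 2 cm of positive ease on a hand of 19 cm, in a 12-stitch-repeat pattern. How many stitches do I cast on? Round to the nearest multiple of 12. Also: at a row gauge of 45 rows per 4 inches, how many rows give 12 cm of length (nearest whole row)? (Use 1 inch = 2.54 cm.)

Finished = 19 + 2 = 21 cm.
21 cm × 1/2.54 = 8.27 inches.
13/2 = 6.5 sts per in; 8.27 × 6.5 = 53.74 sts.
Nearest multiple of 12 → 48.
12 cm = 4.72 inches; × 11.25 = 53.15 → 53 rows.

Cast on 48 stitches; work 53 rows.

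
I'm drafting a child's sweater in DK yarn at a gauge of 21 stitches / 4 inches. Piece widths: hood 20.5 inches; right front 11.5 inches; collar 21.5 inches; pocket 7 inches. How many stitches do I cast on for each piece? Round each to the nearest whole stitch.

Rate = 21/4 = 5.25 sts per in.
hood: 20.5 × 5.25 = 107.62 → 108.
right front: 11.5 × 5.25 = 60.38 → 60.
collar: 21.5 × 5.25 = 112.88 → 113.
pocket: 7 × 5.25 = 36.75 → 37.

hood 108; right front 60; collar 113; pocket 37.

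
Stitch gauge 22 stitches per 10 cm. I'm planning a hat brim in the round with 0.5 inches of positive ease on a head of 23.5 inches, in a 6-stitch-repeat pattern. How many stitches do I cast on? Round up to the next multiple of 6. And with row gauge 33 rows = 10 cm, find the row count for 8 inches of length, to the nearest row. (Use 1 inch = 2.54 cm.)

Finished = 23.5 + 0.5 = 24 inches.
24 inches × 2.54 = 60.96 cm.
22/10 = 2.2 sts per cm; 60.96 × 2.2 = 134.11 sts.
Next multiple of 6 → 138.
8 inches = 20.32 cm; × 3.3 = 67.06 → 67 rows.

Cast on 138 stitches; work 67 rows.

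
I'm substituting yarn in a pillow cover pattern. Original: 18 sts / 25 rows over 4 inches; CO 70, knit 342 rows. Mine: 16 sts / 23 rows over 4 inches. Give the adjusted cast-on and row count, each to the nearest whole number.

Stitches: 70 × 16/18 = 62.22 → 62.
Rows: 342 × 23/25 = 314.64 → 315.

Cast on 62 stitches; work 315 rows.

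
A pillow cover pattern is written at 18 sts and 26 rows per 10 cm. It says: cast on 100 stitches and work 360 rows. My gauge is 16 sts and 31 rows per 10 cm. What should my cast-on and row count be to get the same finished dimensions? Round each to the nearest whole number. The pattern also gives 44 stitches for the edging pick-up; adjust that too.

Stitches: 100 × 16/18 = 88.89 → 89.
Rows: 360 × 31/26 = 429.23 → 429.
edging pick-up: 44 × 16/18 = 39.11 → 39.

Cast on 89 stitches; work 429 rows; edging pick-up 39 stitches.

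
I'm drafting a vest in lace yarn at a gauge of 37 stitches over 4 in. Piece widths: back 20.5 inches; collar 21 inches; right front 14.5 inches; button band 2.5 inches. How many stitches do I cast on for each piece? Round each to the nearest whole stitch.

Rate = 37/4 = 9.25 sts per in.
back: 20.5 × 9.25 = 189.62 → 190.
collar: 21 × 9.25 = 194.25 → 194.
right front: 14.5 × 9.25 = 134.12 → 134.
button band: 2.5 × 9.25 = 23.12 → 23.

back 190; collar 194; right front 134; button band 23.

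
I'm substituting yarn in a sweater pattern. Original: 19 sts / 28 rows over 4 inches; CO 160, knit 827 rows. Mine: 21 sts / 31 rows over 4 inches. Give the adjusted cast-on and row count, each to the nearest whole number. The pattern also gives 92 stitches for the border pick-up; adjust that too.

Cast on 177 stitches; work 916 rows; border pick-up 102 stitches.

Stitches: 160 × 21/19 = 176.84 → 177.
Rows: 827 × 31/28 = 915.61 → 916.
border pick-up: 92 × 21/19 = 101.68 → 102.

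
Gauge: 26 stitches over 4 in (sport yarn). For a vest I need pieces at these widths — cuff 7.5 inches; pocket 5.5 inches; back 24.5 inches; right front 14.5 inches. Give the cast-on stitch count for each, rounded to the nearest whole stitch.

cuff 49; pocket 36; back 159; right front 94.

Rate = 26/4 = 6.5 sts per in.
cuff: 7.5 × 6.5 = 48.75 → 49.
pocket: 5.5 × 6.5 = 35.75 → 36.
back: 24.5 × 6.5 = 159.25 → 159.
right front: 14.5 × 6.5 = 94.25 → 94.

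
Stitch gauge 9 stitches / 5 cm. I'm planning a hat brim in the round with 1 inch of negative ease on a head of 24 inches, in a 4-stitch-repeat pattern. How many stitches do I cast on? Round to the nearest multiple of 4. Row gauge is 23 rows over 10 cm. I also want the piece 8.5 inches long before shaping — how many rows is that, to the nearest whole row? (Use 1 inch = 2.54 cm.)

Finished = 24 − 1 = 23 inches.
23 inches × 2.54 = 58.42 cm.
9/5 = 1.8 sts per cm; 58.42 × 1.8 = 105.16 sts.
Nearest multiple of 4 → 104.
8.5 inches = 21.59 cm; × 2.3 = 49.66 → 50 rows.

Cast on 104 stitches; work 50 rows.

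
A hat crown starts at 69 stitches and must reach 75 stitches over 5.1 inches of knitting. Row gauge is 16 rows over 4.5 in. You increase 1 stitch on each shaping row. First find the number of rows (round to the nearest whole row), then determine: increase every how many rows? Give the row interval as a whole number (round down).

Increase every 3rd row.

Rows = 5.1 × 3.556 = 18.1 → 18 rows.
Stitches to add: 6 → 6 shaping rows (at 1 st each).
18 / 6 = 3.00 → every 3 rows.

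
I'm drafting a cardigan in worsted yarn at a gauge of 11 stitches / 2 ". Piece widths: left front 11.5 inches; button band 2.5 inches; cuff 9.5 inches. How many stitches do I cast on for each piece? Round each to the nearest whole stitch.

left front 63; button band 14; cuff 52.

Rate = 11/2 = 5.5 sts per in.
left front: 11.5 × 5.5 = 63.25 → 63.
button band: 2.5 × 5.5 = 13.75 → 14.
cuff: 9.5 × 5.5 = 52.25 → 52.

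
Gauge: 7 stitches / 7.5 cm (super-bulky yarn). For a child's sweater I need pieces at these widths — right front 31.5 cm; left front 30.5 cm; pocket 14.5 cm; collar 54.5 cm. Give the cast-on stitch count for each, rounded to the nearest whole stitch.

right front 29; left front 28; pocket 14; collar 51.

Rate = 7/7.5 = 0.933 sts per cm.
right front: 31.5 × 0.933 = 29.40 → 29.
left front: 30.5 × 0.933 = 28.47 → 28.
pocket: 14.5 × 0.933 = 13.53 → 14.
collar: 54.5 × 0.933 = 50.87 → 51.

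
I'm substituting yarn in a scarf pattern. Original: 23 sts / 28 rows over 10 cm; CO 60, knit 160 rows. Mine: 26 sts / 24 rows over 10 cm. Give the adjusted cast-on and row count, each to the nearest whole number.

Stitches: 60 × 26/23 = 67.83 → 68.
Rows: 160 × 24/28 = 137.14 → 137.

Cast on 68 stitches; work 137 rows.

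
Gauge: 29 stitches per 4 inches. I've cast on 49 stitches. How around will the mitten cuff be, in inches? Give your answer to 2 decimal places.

29 stitches / 4 inch = 7.25 stitches per inch.
49 / 7.25 = 6.759 inches.

6.76 inches.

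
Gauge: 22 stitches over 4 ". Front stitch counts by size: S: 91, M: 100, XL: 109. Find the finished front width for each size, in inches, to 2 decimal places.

S 16.55 inches; M 18.18 inches; XL 19.82 inches.

22/4 = 5.5 sts per in.
S: 91 / 5.5 = 16.545 → 16.55 in.
M: 100 / 5.5 = 18.182 → 18.18 in.
XL: 109 / 5.5 = 19.818 → 19.82 in.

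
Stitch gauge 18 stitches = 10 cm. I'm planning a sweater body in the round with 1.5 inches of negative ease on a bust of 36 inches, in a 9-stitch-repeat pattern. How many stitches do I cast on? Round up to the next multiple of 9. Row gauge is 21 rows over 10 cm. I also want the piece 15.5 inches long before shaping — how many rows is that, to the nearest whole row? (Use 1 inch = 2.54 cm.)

Cast on 162 stitches; work 83 rows.

Finished = 36 − 1.5 = 34.5 inches.
34.5 inches × 2.54 = 87.63 cm.
18/10 = 1.8 sts per cm; 87.63 × 1.8 = 157.73 sts.
Next multiple of 9 → 162.
15.5 inches = 39.37 cm; × 2.1 = 82.68 → 83 rows.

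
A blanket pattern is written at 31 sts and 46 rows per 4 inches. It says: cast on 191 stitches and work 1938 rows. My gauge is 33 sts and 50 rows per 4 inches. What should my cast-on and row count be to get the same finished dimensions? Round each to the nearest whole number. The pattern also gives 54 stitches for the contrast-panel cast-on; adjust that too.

Cast on 203 stitches; work 2107 rows; contrast-panel cast-on 57 stitches.

Stitches: 191 × 33/31 = 203.32 → 203.
Rows: 1938 × 50/46 = 2106.52 → 2107.
contrast-panel cast-on: 54 × 33/31 = 57.48 → 57.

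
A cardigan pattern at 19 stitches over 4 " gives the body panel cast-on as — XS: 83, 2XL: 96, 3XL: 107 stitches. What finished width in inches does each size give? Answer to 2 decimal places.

19/4 = 4.75 sts per in.
XS: 83 / 4.75 = 17.474 → 17.47 in.
2XL: 96 / 4.75 = 20.211 → 20.21 in.
3XL: 107 / 4.75 = 22.526 → 22.53 in.

XS 17.47 inches; 2XL 20.21 inches; 3XL 22.53 inches.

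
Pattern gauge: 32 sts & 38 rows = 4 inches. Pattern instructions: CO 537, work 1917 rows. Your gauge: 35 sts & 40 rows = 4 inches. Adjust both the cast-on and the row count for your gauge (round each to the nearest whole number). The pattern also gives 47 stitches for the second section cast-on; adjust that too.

Cast on 587 stitches; work 2018 rows; second section cast-on 51 stitches.

Stitches: 537 × 35/32 = 587.34 → 587.
Rows: 1917 × 40/38 = 2017.89 → 2018.
second section cast-on: 47 × 35/32 = 51.41 → 51.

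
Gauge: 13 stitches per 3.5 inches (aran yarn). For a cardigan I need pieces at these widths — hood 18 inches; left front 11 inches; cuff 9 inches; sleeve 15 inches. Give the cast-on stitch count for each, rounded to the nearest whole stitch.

Rate = 13/3.5 = 3.714 sts per in.
hood: 18 × 3.714 = 66.86 → 67.
left front: 11 × 3.714 = 40.86 → 41.
cuff: 9 × 3.714 = 33.43 → 33.
sleeve: 15 × 3.714 = 55.71 → 56.

hood 67; left front 41; cuff 33; sleeve 56.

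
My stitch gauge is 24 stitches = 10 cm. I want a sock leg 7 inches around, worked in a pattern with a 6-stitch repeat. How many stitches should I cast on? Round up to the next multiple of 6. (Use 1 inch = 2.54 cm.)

Cast on 48 stitches.

7 in = 7 × 2.54 = 17.78 cm.
24 / 10 = 2.4 sts/cm.
17.78 × 2.4 = 42.67 sts.
→ 48.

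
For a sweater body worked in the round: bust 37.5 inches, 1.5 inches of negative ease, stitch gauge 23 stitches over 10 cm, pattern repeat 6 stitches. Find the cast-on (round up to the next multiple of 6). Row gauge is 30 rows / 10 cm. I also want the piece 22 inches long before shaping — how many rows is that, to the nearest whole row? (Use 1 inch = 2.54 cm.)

Finished = 37.5 − 1.5 = 36 inches.
36 inches × 2.54 = 91.44 cm.
23/10 = 2.3 sts per cm; 91.44 × 2.3 = 210.31 sts.
Next multiple of 6 → 216.
22 inches = 55.88 cm; × 3 = 167.64 → 168 rows.

Cast on 216 stitches; work 168 rows.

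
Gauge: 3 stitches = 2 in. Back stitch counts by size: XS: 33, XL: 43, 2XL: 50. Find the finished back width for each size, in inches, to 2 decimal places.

3/2 = 1.5 sts per in.
XS: 33 / 1.5 = 22.000 → 22.00 in.
XL: 43 / 1.5 = 28.667 → 28.67 in.
2XL: 50 / 1.5 = 33.333 → 33.33 in.

XS 22.00 inches; XL 28.67 inches; 2XL 33.33 inches.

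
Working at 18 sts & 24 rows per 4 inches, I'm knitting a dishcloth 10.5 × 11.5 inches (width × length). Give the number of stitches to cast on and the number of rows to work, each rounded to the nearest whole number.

Cast on 47 stitches and work 69 rows.

Stitch gauge = 18/4 = 4.5 sts/in; 10.5 × 4.5 = 47.25 → 47 sts.
Row gauge = 24/4 = 6 rows/in; 11.5 × 6 = 69.00 → 69 rows.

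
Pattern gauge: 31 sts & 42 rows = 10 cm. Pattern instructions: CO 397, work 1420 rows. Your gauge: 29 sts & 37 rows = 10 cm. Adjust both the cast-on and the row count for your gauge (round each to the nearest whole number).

Cast on 371 stitches; work 1251 rows.

Stitches: 397 × 29/31 = 371.39 → 371.
Rows: 1420 × 37/42 = 1250.95 → 1251.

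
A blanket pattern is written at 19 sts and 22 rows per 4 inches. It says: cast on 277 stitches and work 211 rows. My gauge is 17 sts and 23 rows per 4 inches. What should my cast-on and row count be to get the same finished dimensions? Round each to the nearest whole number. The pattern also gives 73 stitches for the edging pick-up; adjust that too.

Stitches: 277 × 17/19 = 247.84 → 248.
Rows: 211 × 23/22 = 220.59 → 221.
edging pick-up: 73 × 17/19 = 65.32 → 65.

Cast on 248 stitches; work 221 rows; edging pick-up 65 stitches.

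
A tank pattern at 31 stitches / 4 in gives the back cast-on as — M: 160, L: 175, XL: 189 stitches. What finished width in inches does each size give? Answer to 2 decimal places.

31/4 = 7.75 sts per in.
M: 160 / 7.75 = 20.645 → 20.65 in.
L: 175 / 7.75 = 22.581 → 22.58 in.
XL: 189 / 7.75 = 24.387 → 24.39 in.

M 20.65 inches; L 22.58 inches; XL 24.39 inches.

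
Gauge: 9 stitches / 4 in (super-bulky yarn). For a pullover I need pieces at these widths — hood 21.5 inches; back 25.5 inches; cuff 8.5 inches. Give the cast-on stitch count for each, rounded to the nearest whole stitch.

Rate = 9/4 = 2.25 sts per in.
hood: 21.5 × 2.25 = 48.38 → 48.
back: 25.5 × 2.25 = 57.38 → 57.
cuff: 8.5 × 2.25 = 19.12 → 19.

hood 48; back 57; cuff 19.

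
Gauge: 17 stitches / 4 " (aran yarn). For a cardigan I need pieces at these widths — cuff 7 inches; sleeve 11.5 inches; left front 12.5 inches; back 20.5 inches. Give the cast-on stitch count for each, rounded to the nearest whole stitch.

cuff 30; sleeve 49; left front 53; back 87.

Rate = 17/4 = 4.25 sts per in.
cuff: 7 × 4.25 = 29.75 → 30.
sleeve: 11.5 × 4.25 = 48.88 → 49.
left front: 12.5 × 4.25 = 53.12 → 53.
back: 20.5 × 4.25 = 87.12 → 87.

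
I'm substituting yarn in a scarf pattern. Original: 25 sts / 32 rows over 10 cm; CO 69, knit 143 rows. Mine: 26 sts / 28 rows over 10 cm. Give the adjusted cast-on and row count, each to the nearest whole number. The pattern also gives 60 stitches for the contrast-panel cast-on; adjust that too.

Stitches: 69 × 26/25 = 71.76 → 72.
Rows: 143 × 28/32 = 125.12 → 125.
contrast-panel cast-on: 60 × 26/25 = 62.40 → 62.

Cast on 72 stitches; work 125 rows; contrast-panel cast-on 62 stitches.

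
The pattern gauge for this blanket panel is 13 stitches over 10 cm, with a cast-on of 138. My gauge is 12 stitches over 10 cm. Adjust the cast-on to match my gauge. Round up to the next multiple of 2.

Cast on 128 stitches.

Scale factor = 12 / 13 = 0.923.
138 × 12 / 13 = 127.38 sts.
→ 128 sts.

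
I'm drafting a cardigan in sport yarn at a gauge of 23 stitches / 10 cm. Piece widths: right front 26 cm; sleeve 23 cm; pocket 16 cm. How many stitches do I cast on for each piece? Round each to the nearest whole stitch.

right front 60; sleeve 53; pocket 37.

Rate = 23/10 = 2.3 sts per cm.
right front: 26 × 2.3 = 59.80 → 60.
sleeve: 23 × 2.3 = 52.90 → 53.
pocket: 16 × 2.3 = 36.80 → 37.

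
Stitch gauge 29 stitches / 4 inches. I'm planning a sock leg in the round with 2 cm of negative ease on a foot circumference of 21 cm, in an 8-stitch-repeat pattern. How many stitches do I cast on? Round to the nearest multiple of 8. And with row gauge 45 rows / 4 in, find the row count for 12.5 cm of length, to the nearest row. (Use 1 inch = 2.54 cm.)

Finished = 21 − 2 = 19 cm.
19 cm × 1/2.54 = 7.48 inches.
29/4 = 7.25 sts per in; 7.48 × 7.25 = 54.23 sts.
Nearest multiple of 8 → 56.
12.5 cm = 4.92 inches; × 11.25 = 55.36 → 55 rows.

Cast on 56 stitches; work 55 rows.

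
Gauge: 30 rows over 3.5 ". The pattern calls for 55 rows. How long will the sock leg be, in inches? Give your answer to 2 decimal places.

30 rows / 3.5 inch = 8.571 rows per inch.
55 / 8.571 = 6.417 inches.

6.42 inches.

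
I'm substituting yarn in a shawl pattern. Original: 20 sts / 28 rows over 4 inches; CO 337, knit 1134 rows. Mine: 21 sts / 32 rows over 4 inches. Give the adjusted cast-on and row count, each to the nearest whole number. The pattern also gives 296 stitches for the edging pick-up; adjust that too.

Stitches: 337 × 21/20 = 353.85 → 354.
Rows: 1134 × 32/28 = 1296.00 → 1296.
edging pick-up: 296 × 21/20 = 310.80 → 311.

Cast on 354 stitches; work 1296 rows; edging pick-up 311 stitches.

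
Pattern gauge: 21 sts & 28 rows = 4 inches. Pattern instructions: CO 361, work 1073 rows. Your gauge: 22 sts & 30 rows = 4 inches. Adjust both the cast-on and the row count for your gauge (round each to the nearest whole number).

Stitches: 361 × 22/21 = 378.19 → 378.
Rows: 1073 × 30/28 = 1149.64 → 1150.

Cast on 378 stitches; work 1150 rows.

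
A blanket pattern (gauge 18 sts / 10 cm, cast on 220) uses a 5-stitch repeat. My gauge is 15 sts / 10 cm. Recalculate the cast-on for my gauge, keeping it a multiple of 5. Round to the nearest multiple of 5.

220 × 15 / 18 = 183.33.
Nearest multiple of 5: 185.

Cast on 185 stitches.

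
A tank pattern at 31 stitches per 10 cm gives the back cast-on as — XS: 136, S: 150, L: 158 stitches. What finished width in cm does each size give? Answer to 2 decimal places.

XS 43.87 cm; S 48.39 cm; L 50.97 cm.

31/10 = 3.1 sts per cm.
XS: 136 / 3.1 = 43.871 → 43.87 cm.
S: 150 / 3.1 = 48.387 → 48.39 cm.
L: 158 / 3.1 = 50.968 → 50.97 cm.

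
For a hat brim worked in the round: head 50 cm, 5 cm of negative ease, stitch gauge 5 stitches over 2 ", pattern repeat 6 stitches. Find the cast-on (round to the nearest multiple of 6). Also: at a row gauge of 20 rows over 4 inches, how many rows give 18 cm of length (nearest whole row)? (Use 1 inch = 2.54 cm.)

Finished = 50 − 5 = 45 cm.
45 cm × 1/2.54 = 17.72 inches.
5/2 = 2.5 sts per in; 17.72 × 2.5 = 44.29 sts.
Nearest multiple of 6 → 42.
18 cm = 7.09 inches; × 5 = 35.43 → 35 rows.

Cast on 42 stitches; work 35 rows.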